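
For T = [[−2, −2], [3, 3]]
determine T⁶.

T² = T (a projection; rank 1, trace 1), so T⁶ = T.

[[−2, −2], [3, 3]]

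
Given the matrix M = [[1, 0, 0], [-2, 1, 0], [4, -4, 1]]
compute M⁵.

[[1, 0, 0], [-10, 1, 0], [100, -20, 1]]

M = I + N where N = [[0, 0, 0], [-2, 0, 0], [4, -4, 0]] is strictly lower-triangular, so N³ = 0.
(I + N)⁵ = I + 5·N + 10·N² = [[1, 0, 0], [-10, 1, 0], [100, -20, 1]].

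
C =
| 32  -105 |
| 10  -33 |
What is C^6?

[[-3926, 13965], [-1330, 4719]]

tr C = -1 and det C = -6, so the characteristic polynomial is λ² − (-1)λ + (-6) with roots -3 and 2.
Eigenvectors give P = [[-3, 7], [-1, 2]] with P⁻¹ = [[2, -7], [1, -3]], and C = P·diag(-3, 2)·P⁻¹.
Then C^6 = P·diag(729, 64)·P⁻¹ = [[-2187, 448], [-729, 128]] · [[2, -7], [1, -3]] = [[-3926, 13965], [-1330, 4719]].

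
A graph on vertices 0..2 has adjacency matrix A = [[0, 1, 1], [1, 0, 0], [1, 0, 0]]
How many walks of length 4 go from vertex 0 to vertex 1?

0

The number of length-4 walks from vertex 0 to vertex 1 is entry (0,1) of A^4, where A is the adjacency matrix.
A^2 = [[2, 0, 0], [0, 1, 1], [0, 1, 1]]
A^3 = [[0, 2, 2], [2, 0, 0], [2, 0, 0]]
A^4 = [[4, 0, 0], [0, 2, 2], [0, 2, 2]]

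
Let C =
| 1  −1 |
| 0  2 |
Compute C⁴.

C² = [[1, −3], [0, 4]]
C³ = [[1, −7], [0, 8]]
C⁴ = [[1, −15], [0, 16]]

[[1, −15], [0, 16]]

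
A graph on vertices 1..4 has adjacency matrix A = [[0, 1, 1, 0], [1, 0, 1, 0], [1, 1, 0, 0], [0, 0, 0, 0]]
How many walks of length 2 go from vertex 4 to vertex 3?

The number of length-2 walks from vertex 4 to vertex 3 is entry (4,3) of A^2, where A is the adjacency matrix.
A^2 = [[2, 1, 1, 0], [1, 2, 1, 0], [1, 1, 2, 0], [0, 0, 0, 0]]

0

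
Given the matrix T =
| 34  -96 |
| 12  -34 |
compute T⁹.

[[8704, -24576], [3072, -8704]]

tr T = 0 and det T = -4, so the characteristic polynomial is λ² − (0)λ + (-4) with roots 2 and -2.
Eigenvectors give P = [[3, -8], [1, -3]] with P⁻¹ = [[3, -8], [1, -3]], and T = P·diag(2, -2)·P⁻¹.
Then T⁹ = P·diag(512, -512)·P⁻¹ = [[1536, 4096], [512, 1536]] · [[3, -8], [1, -3]] = [[8704, -24576], [3072, -8704]].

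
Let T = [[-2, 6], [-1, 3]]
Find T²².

T² = T (a projection; rank 1, trace 1), so T²² = T.

[[-2, 6], [-1, 3]]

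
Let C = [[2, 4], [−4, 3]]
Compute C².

[[−12, 20], [−20, −7]]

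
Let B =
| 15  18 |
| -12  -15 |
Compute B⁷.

tr B = 0 and det B = -9, so the characteristic polynomial is λ² − (0)λ + (-9) with roots 3 and -3.
Eigenvectors give P = [[-3, -1], [2, 1]] with P⁻¹ = [[-1, -1], [2, 3]], and B = P·diag(3, -3)·P⁻¹.
Then B⁷ = P·diag(2187, -2187)·P⁻¹ = [[-6561, 2187], [4374, -2187]] · [[-1, -1], [2, 3]] = [[10935, 13122], [-8748, -10935]].

[[10935, 13122], [-8748, -10935]]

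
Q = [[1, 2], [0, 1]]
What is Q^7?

Q = I + N where N = [[0, 2], [0, 0]] is strictly upper-triangular, so N^2 = 0.
(I + N)^7 = I + 7·N = [[1, 14], [0, 1]].

[[1, 14], [0, 1]]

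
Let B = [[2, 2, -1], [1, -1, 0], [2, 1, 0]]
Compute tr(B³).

-2

B² = [[4, 1, -2], [1, 3, -1], [5, 3, -2]]
B³ = [[5, 5, -4], [3, -2, -1], [9, 5, -5]]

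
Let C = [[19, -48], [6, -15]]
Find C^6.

[[6553, -17472], [2184, -5823]]

tr C = 4 and det C = 3, so the characteristic polynomial is λ² − (4)λ + (3) with roots 1 and 3.
Eigenvectors give P = [[-8, -3], [-3, -1]] with P⁻¹ = [[1, -3], [-3, 8]], and C = P·diag(1, 3)·P⁻¹.
Then C^6 = P·diag(1, 729)·P⁻¹ = [[-8, -2187], [-3, -729]] · [[1, -3], [-3, 8]] = [[6553, -17472], [2184, -5823]].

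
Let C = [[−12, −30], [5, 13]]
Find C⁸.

[[−12354, −37830], [6305, 19171]]

tr C = 1 and det C = −6, so the characteristic polynomial is λ² − (1)λ + (−6) with roots 3 and −2.
Eigenvectors give P = [[−2, −3], [1, 1]] with P⁻¹ = [[1, 3], [−1, −2]], and C = P·diag(3, −2)·P⁻¹.
Then C⁸ = P·diag(6561, 256)·P⁻¹ = [[−13122, −768], [6561, 256]] · [[1, 3], [−1, −2]] = [[−12354, −37830], [6305, 19171]].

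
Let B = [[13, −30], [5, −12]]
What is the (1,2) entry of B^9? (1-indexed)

−121170

tr B = 1 and det B = −6, so the characteristic polynomial is λ² − (1)λ + (−6) with roots −2 and 3.
Eigenvectors give P = [[2, 3], [1, 1]] with P⁻¹ = [[−1, 3], [1, −2]], and B = P·diag(−2, 3)·P⁻¹.
Then B^9 = P·diag(−512, 19683)·P⁻¹ = [[−1024, 59049], [−512, 19683]] · [[−1, 3], [1, −2]] = [[60073, −121170], [20195, −40902]].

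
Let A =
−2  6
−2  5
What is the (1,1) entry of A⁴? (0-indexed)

61

tr A = 3 and det A = 2, so the characteristic polynomial is λ² − (3)λ + (2) with roots 1 and 2.
Eigenvectors give P = [[2, −3], [1, −2]] with P⁻¹ = [[2, −3], [1, −2]], and A = P·diag(1, 2)·P⁻¹.
Then A⁴ = P·diag(1, 16)·P⁻¹ = [[2, −48], [1, −32]] · [[2, −3], [1, −2]] = [[−44, 90], [−30, 61]].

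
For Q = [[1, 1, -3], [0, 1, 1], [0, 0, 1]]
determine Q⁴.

Q = I + N where N = [[0, 1, -3], [0, 0, 1], [0, 0, 0]] is strictly upper-triangular, so N³ = 0.
(I + N)⁴ = I + 4·N + 6·N² = [[1, 4, -6], [0, 1, 4], [0, 0, 1]].

[[1, 4, -6], [0, 1, 4], [0, 0, 1]]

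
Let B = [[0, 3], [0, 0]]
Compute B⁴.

[[0, 0], [0, 0]]

B is strictly triangular, hence nilpotent: B² = 0, so B⁴ = 0.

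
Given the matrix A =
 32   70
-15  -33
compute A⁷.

[[14018, 32410], [-6945, -16077]]

tr A = -1 and det A = -6, so the characteristic polynomial is λ² − (-1)λ + (-6) with roots 2 and -3.
Eigenvectors give P = [[-7, 2], [3, -1]] with P⁻¹ = [[-1, -2], [-3, -7]], and A = P·diag(2, -3)·P⁻¹.
Then A⁷ = P·diag(128, -2187)·P⁻¹ = [[-896, -4374], [384, 2187]] · [[-1, -2], [-3, -7]] = [[14018, 32410], [-6945, -16077]].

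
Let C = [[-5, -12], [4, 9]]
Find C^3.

[[-77, -156], [52, 105]]

tr C = 4 and det C = 3, so the characteristic polynomial is λ² − (4)λ + (3) with roots 3 and 1.
Eigenvectors give P = [[-3, -2], [2, 1]] with P⁻¹ = [[1, 2], [-2, -3]], and C = P·diag(3, 1)·P⁻¹.
Then C^3 = P·diag(27, 1)·P⁻¹ = [[-81, -2], [54, 1]] · [[1, 2], [-2, -3]] = [[-77, -156], [52, 105]].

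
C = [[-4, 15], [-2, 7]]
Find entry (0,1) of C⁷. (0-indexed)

1905

tr C = 3 and det C = 2, so the characteristic polynomial is λ² − (3)λ + (2) with roots 1 and 2.
Eigenvectors give P = [[3, -5], [1, -2]] with P⁻¹ = [[2, -5], [1, -3]], and C = P·diag(1, 2)·P⁻¹.
Then C⁷ = P·diag(1, 128)·P⁻¹ = [[3, -640], [1, -256]] · [[2, -5], [1, -3]] = [[-634, 1905], [-254, 763]].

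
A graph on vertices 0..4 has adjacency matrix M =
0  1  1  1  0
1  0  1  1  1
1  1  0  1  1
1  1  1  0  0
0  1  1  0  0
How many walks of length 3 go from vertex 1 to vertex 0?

9

The number of length-3 walks from vertex 1 to vertex 0 is entry (1,0) of M³, where M is the adjacency matrix.
M² = [[3, 2, 2, 2, 2], [2, 4, 3, 2, 1], [2, 3, 4, 2, 1], [2, 2, 2, 3, 2], [2, 1, 1, 2, 2]]
M³ = [[6, 9, 9, 7, 4], [9, 8, 9, 9, 7], [9, 9, 8, 9, 7], [7, 9, 9, 6, 4], [4, 7, 7, 4, 2]]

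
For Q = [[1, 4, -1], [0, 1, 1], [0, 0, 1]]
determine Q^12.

Q = I + N where N = [[0, 4, -1], [0, 0, 1], [0, 0, 0]] is strictly upper-triangular, so N^3 = 0.
(I + N)^12 = I + 12·N + 66·N^2 = [[1, 48, 252], [0, 1, 12], [0, 0, 1]].

[[1, 48, 252], [0, 1, 12], [0, 0, 1]]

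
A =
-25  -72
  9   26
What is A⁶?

[[-503, -1512], [189, 568]]

tr A = 1 and det A = -2, so the characteristic polynomial is λ² − (1)λ + (-2) with roots -1 and 2.
Eigenvectors give P = [[-3, 8], [1, -3]] with P⁻¹ = [[-3, -8], [-1, -3]], and A = P·diag(-1, 2)·P⁻¹.
Then A⁶ = P·diag(1, 64)·P⁻¹ = [[-3, 512], [1, -192]] · [[-3, -8], [-1, -3]] = [[-503, -1512], [189, 568]].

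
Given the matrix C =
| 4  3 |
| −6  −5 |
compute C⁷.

[[130, 129], [−258, −257]]

tr C = −1 and det C = −2, so the characteristic polynomial is λ² − (−1)λ + (−2) with roots 1 and −2.
Eigenvectors give P = [[−1, −1], [1, 2]] with P⁻¹ = [[−2, −1], [1, 1]], and C = P·diag(1, −2)·P⁻¹.
Then C⁷ = P·diag(1, −128)·P⁻¹ = [[−1, 128], [1, −256]] · [[−2, −1], [1, 1]] = [[130, 129], [−258, −257]].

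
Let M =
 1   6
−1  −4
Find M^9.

[[1021, 3066], [−511, −1534]]

tr M = −3 and det M = 2, so the characteristic polynomial is λ² − (−3)λ + (2) with roots −1 and −2.
Eigenvectors give P = [[−3, −2], [1, 1]] with P⁻¹ = [[−1, −2], [1, 3]], and M = P·diag(−1, −2)·P⁻¹.
Then M^9 = P·diag(−1, −512)·P⁻¹ = [[3, 1024], [−1, −512]] · [[−1, −2], [1, 3]] = [[1021, 3066], [−511, −1534]].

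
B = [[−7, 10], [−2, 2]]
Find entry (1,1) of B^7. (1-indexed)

−10423

tr B = −5 and det B = 6, so the characteristic polynomial is λ² − (−5)λ + (6) with roots −3 and −2.
Eigenvectors give P = [[5, 2], [2, 1]] with P⁻¹ = [[1, −2], [−2, 5]], and B = P·diag(−3, −2)·P⁻¹.
Then B^7 = P·diag(−2187, −128)·P⁻¹ = [[−10935, −256], [−4374, −128]] · [[1, −2], [−2, 5]] = [[−10423, 20590], [−4118, 8108]].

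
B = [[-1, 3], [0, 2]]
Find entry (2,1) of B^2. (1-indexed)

0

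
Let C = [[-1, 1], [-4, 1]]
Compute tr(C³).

C² = [[-3, 0], [0, -3]]
C³ = [[3, -3], [12, -3]]

0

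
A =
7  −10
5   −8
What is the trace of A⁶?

793

tr A = −1 and det A = −6, so the characteristic polynomial is λ² − (−1)λ + (−6) with roots −3 and 2.
Eigenvectors give P = [[1, −2], [1, −1]] with P⁻¹ = [[−1, 2], [−1, 1]], and A = P·diag(−3, 2)·P⁻¹.
Then A⁶ = P·diag(729, 64)·P⁻¹ = [[729, −128], [729, −64]] · [[−1, 2], [−1, 1]] = [[−601, 1330], [−665, 1394]].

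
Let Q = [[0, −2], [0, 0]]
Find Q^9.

[[0, 0], [0, 0]]

Q is strictly triangular, hence nilpotent: Q^2 = 0, so Q^9 = 0.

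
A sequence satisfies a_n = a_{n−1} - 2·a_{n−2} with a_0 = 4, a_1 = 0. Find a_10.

With companion matrix T = [[1, -2], [1, 0]], [a_n, a_{n−1}]ᵀ = T·[a_{n−1}, a_{n−2}]ᵀ, so [a_10, a_9]ᵀ = T^9·[a_1, a_0]ᵀ.
T^9 = [[-11, 34], [-17, 6]], giving [a_10, a_9]ᵀ = [[136], [24]].

136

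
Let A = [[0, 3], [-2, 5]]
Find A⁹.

[[-37830, 57513], [-38342, 58025]]

tr A = 5 and det A = 6, so the characteristic polynomial is λ² − (5)λ + (6) with roots 2 and 3.
Eigenvectors give P = [[3, 1], [2, 1]] with P⁻¹ = [[1, -1], [-2, 3]], and A = P·diag(2, 3)·P⁻¹.
Then A⁹ = P·diag(512, 19683)·P⁻¹ = [[1536, 19683], [1024, 19683]] · [[1, -1], [-2, 3]] = [[-37830, 57513], [-38342, 58025]].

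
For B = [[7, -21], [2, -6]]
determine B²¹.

[[7, -21], [2, -6]]

B² = B (a projection; rank 1, trace 1), so B²¹ = B.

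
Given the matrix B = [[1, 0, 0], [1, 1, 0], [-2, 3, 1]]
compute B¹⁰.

B = I + N where N = [[0, 0, 0], [1, 0, 0], [-2, 3, 0]] is strictly lower-triangular, so N³ = 0.
(I + N)¹⁰ = I + 10·N + 45·N² = [[1, 0, 0], [10, 1, 0], [115, 30, 1]].

[[1, 0, 0], [10, 1, 0], [115, 30, 1]]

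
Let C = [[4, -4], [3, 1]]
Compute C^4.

C^2 = [[4, -20], [15, -11]]
C^3 = [[-44, -36], [27, -71]]
C^4 = [[-284, 140], [-105, -179]]

[[-284, 140], [-105, -179]]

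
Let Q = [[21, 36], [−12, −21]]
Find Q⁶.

tr Q = 0 and det Q = −9, so the characteristic polynomial is λ² − (0)λ + (−9) with roots 3 and −3.
Eigenvectors give P = [[2, 3], [−1, −2]] with P⁻¹ = [[2, 3], [−1, −2]], and Q = P·diag(3, −3)·P⁻¹.
Then Q⁶ = P·diag(729, 729)·P⁻¹ = [[1458, 2187], [−729, −1458]] · [[2, 3], [−1, −2]] = [[729, 0], [0, 729]].

[[729, 0], [0, 729]]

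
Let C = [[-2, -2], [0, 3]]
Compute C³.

C² = [[4, -2], [0, 9]]
C³ = [[-8, -14], [0, 27]]

[[-8, -14], [0, 27]]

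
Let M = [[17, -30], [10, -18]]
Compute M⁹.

[[61097, -121170], [40390, -80268]]

tr M = -1 and det M = -6, so the characteristic polynomial is λ² − (-1)λ + (-6) with roots -3 and 2.
Eigenvectors give P = [[-3, 2], [-2, 1]] with P⁻¹ = [[1, -2], [2, -3]], and M = P·diag(-3, 2)·P⁻¹.
Then M⁹ = P·diag(-19683, 512)·P⁻¹ = [[59049, 1024], [39366, 512]] · [[1, -2], [2, -3]] = [[61097, -121170], [40390, -80268]].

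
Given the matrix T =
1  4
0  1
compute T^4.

T = I + N where N = [[0, 4], [0, 0]] is strictly upper-triangular, so N^2 = 0.
(I + N)^4 = I + 4·N = [[1, 16], [0, 1]].

[[1, 16], [0, 1]]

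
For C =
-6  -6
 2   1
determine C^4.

[[276, 390], [-130, -179]]

tr C = -5 and det C = 6, so the characteristic polynomial is λ² − (-5)λ + (6) with roots -3 and -2.
Eigenvectors give P = [[-2, -3], [1, 2]] with P⁻¹ = [[-2, -3], [1, 2]], and C = P·diag(-3, -2)·P⁻¹.
Then C^4 = P·diag(81, 16)·P⁻¹ = [[-162, -48], [81, 32]] · [[-2, -3], [1, 2]] = [[276, 390], [-130, -179]].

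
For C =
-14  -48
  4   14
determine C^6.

tr C = 0 and det C = -4, so the characteristic polynomial is λ² − (0)λ + (-4) with roots -2 and 2.
Eigenvectors give P = [[-4, 3], [1, -1]] with P⁻¹ = [[-1, -3], [-1, -4]], and C = P·diag(-2, 2)·P⁻¹.
Then C^6 = P·diag(64, 64)·P⁻¹ = [[-256, 192], [64, -64]] · [[-1, -3], [-1, -4]] = [[64, 0], [0, 64]].

[[64, 0], [0, 64]]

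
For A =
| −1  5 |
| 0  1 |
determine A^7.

[[−1, 5], [0, 1]]

A² = I (check: tr A = 0 and det A = −1), so A^7 = A since 7 is odd.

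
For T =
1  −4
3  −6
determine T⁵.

tr T = −5 and det T = 6, so the characteristic polynomial is λ² − (−5)λ + (6) with roots −2 and −3.
Eigenvectors give P = [[4, 1], [3, 1]] with P⁻¹ = [[1, −1], [−3, 4]], and T = P·diag(−2, −3)·P⁻¹.
Then T⁵ = P·diag(−32, −243)·P⁻¹ = [[−128, −243], [−96, −243]] · [[1, −1], [−3, 4]] = [[601, −844], [633, −876]].

[[601, −844], [633, −876]]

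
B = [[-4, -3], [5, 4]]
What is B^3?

B² = I (check: tr B = 0 and det B = -1), so B^3 = B since 3 is odd.

[[-4, -3], [5, 4]]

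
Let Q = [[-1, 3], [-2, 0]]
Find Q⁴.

[[19, 33], [-22, 30]]

Q² = [[-5, -3], [2, -6]]
Q³ = [[11, -15], [10, 6]]
Q⁴ = [[19, 33], [-22, 30]]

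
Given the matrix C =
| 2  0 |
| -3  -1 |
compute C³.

[[8, 0], [-9, -1]]

tr C = 1 and det C = -2, so the characteristic polynomial is λ² − (1)λ + (-2) with roots -1 and 2.
Eigenvectors give P = [[0, 1], [-1, -1]] with P⁻¹ = [[-1, -1], [1, 0]], and C = P·diag(-1, 2)·P⁻¹.
Then C³ = P·diag(-1, 8)·P⁻¹ = [[0, 8], [1, -8]] · [[-1, -1], [1, 0]] = [[8, 0], [-9, -1]].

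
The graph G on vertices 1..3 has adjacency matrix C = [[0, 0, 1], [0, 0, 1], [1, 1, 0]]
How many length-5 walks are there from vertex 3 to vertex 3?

The number of length-5 walks from vertex 3 to vertex 3 is entry (3,3) of C^5, where C is the adjacency matrix.
C^2 = [[1, 1, 0], [1, 1, 0], [0, 0, 2]]
C^3 = [[0, 0, 2], [0, 0, 2], [2, 2, 0]]
C^4 = [[2, 2, 0], [2, 2, 0], [0, 0, 4]]
C^5 = [[0, 0, 4], [0, 0, 4], [4, 4, 0]]

0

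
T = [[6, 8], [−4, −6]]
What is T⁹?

tr T = 0 and det T = −4, so the characteristic polynomial is λ² − (0)λ + (−4) with roots −2 and 2.
Eigenvectors give P = [[1, −2], [−1, 1]] with P⁻¹ = [[−1, −2], [−1, −1]], and T = P·diag(−2, 2)·P⁻¹.
Then T⁹ = P·diag(−512, 512)·P⁻¹ = [[−512, −1024], [512, 512]] · [[−1, −2], [−1, −1]] = [[1536, 2048], [−1024, −1536]].

[[1536, 2048], [−1024, −1536]]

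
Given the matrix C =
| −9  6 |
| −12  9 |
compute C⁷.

tr C = 0 and det C = −9, so the characteristic polynomial is λ² − (0)λ + (−9) with roots 3 and −3.
Eigenvectors give P = [[−1, 1], [−2, 1]] with P⁻¹ = [[1, −1], [2, −1]], and C = P·diag(3, −3)·P⁻¹.
Then C⁷ = P·diag(2187, −2187)·P⁻¹ = [[−2187, −2187], [−4374, −2187]] · [[1, −1], [2, −1]] = [[−6561, 4374], [−8748, 6561]].

[[−6561, 4374], [−8748, 6561]]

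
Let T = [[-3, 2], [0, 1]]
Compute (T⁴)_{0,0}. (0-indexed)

T² = [[9, -4], [0, 1]]
T³ = [[-27, 14], [0, 1]]
T⁴ = [[81, -40], [0, 1]]

81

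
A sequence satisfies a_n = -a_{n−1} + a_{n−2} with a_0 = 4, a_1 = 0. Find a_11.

With companion matrix C = [[-1, 1], [1, 0]], [a_n, a_{n−1}]ᵀ = C·[a_{n−1}, a_{n−2}]ᵀ, so [a_11, a_10]ᵀ = C¹⁰·[a_1, a_0]ᵀ.
C¹⁰ = [[89, -55], [-55, 34]], giving [a_11, a_10]ᵀ = [[-220], [136]].

-220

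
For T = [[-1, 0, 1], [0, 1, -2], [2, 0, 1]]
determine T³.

T² = [[3, 0, 0], [-4, 1, -4], [0, 0, 3]]
T³ = [[-3, 0, 3], [-4, 1, -10], [6, 0, 3]]

[[-3, 0, 3], [-4, 1, -10], [6, 0, 3]]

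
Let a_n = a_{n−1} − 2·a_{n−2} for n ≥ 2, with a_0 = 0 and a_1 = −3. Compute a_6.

With companion matrix Q = [[1, −2], [1, 0]], [a_n, a_{n−1}]ᵀ = Q·[a_{n−1}, a_{n−2}]ᵀ, so [a_6, a_5]ᵀ = Q⁵·[a_1, a_0]ᵀ.
Q⁵ = [[5, 2], [−1, 6]], giving [a_6, a_5]ᵀ = [[−15], [3]].

−15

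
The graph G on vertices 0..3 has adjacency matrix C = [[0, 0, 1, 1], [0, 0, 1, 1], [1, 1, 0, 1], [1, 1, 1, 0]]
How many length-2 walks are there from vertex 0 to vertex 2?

The number of length-2 walks from vertex 0 to vertex 2 is entry (0,2) of C^2, where C is the adjacency matrix.
C^2 = [[2, 2, 1, 1], [2, 2, 1, 1], [1, 1, 3, 2], [1, 1, 2, 3]]

1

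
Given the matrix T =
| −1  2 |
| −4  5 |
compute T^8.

[[−6559, 6560], [−13120, 13121]]

tr T = 4 and det T = 3, so the characteristic polynomial is λ² − (4)λ + (3) with roots 3 and 1.
Eigenvectors give P = [[−1, 1], [−2, 1]] with P⁻¹ = [[1, −1], [2, −1]], and T = P·diag(3, 1)·P⁻¹.
Then T^8 = P·diag(6561, 1)·P⁻¹ = [[−6561, 1], [−13122, 1]] · [[1, −1], [2, −1]] = [[−6559, 6560], [−13120, 13121]].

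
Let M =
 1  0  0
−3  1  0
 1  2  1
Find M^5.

M = I + N where N = [[0, 0, 0], [−3, 0, 0], [1, 2, 0]] is strictly lower-triangular, so N^3 = 0.
(I + N)^5 = I + 5·N + 10·N^2 = [[1, 0, 0], [−15, 1, 0], [−55, 10, 1]].

[[1, 0, 0], [−15, 1, 0], [−55, 10, 1]]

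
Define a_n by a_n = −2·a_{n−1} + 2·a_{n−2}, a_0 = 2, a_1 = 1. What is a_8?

With companion matrix M = [[−2, 2], [1, 0]], [a_n, a_{n−1}]ᵀ = M·[a_{n−1}, a_{n−2}]ᵀ, so [a_8, a_7]ᵀ = M^7·[a_1, a_0]ᵀ.
M^7 = [[−896, 656], [328, −240]], giving [a_8, a_7]ᵀ = [[416], [−152]].

416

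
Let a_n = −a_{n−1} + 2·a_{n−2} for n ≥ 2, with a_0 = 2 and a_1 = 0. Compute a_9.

−340

With companion matrix Q = [[−1, 2], [1, 0]], [a_n, a_{n−1}]ᵀ = Q·[a_{n−1}, a_{n−2}]ᵀ, so [a_9, a_8]ᵀ = Q⁸·[a_1, a_0]ᵀ.
Q⁸ = [[171, −170], [−85, 86]], giving [a_9, a_8]ᵀ = [[−340], [172]].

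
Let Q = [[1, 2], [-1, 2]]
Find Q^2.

[[-1, 6], [-3, 2]]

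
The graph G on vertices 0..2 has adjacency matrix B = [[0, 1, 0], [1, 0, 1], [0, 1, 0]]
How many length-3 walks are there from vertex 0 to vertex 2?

The number of length-3 walks from vertex 0 to vertex 2 is entry (0,2) of B³, where B is the adjacency matrix.
B² = [[1, 0, 1], [0, 2, 0], [1, 0, 1]]
B³ = [[0, 2, 0], [2, 0, 2], [0, 2, 0]]

0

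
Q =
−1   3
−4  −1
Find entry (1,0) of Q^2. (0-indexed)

8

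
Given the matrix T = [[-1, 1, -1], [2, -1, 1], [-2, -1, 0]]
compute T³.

T² = [[5, -1, 2], [-6, 2, -3], [0, -1, 1]]
T³ = [[-11, 4, -6], [16, -5, 8], [-4, 0, -1]]

[[-11, 4, -6], [16, -5, 8], [-4, 0, -1]]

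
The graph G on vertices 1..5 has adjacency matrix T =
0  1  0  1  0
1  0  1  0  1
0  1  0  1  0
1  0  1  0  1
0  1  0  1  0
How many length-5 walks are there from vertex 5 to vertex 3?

0

The number of length-5 walks from vertex 5 to vertex 3 is entry (5,3) of T^5, where T is the adjacency matrix.
T^2 = [[2, 0, 2, 0, 2], [0, 3, 0, 3, 0], [2, 0, 2, 0, 2], [0, 3, 0, 3, 0], [2, 0, 2, 0, 2]]
T^3 = [[0, 6, 0, 6, 0], [6, 0, 6, 0, 6], [0, 6, 0, 6, 0], [6, 0, 6, 0, 6], [0, 6, 0, 6, 0]]
T^4 = [[12, 0, 12, 0, 12], [0, 18, 0, 18, 0], [12, 0, 12, 0, 12], [0, 18, 0, 18, 0], [12, 0, 12, 0, 12]]
T^5 = [[0, 36, 0, 36, 0], [36, 0, 36, 0, 36], [0, 36, 0, 36, 0], [36, 0, 36, 0, 36], [0, 36, 0, 36, 0]]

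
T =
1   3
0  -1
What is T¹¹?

T² = I (check: tr T = 0 and det T = -1), so T¹¹ = T since 11 is odd.

[[1, 3], [0, -1]]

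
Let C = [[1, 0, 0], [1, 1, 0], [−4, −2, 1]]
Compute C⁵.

[[1, 0, 0], [5, 1, 0], [−40, −10, 1]]

C = I + N where N = [[0, 0, 0], [1, 0, 0], [−4, −2, 0]] is strictly lower-triangular, so N³ = 0.
(I + N)⁵ = I + 5·N + 10·N² = [[1, 0, 0], [5, 1, 0], [−40, −10, 1]].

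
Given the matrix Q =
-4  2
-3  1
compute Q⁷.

tr Q = -3 and det Q = 2, so the characteristic polynomial is λ² − (-3)λ + (2) with roots -2 and -1.
Eigenvectors give P = [[1, 2], [1, 3]] with P⁻¹ = [[3, -2], [-1, 1]], and Q = P·diag(-2, -1)·P⁻¹.
Then Q⁷ = P·diag(-128, -1)·P⁻¹ = [[-128, -2], [-128, -3]] · [[3, -2], [-1, 1]] = [[-382, 254], [-381, 253]].

[[-382, 254], [-381, 253]]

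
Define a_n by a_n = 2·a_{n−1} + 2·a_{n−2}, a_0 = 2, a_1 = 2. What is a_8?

With companion matrix T = [[2, 2], [1, 0]], [a_n, a_{n−1}]ᵀ = T·[a_{n−1}, a_{n−2}]ᵀ, so [a_8, a_7]ᵀ = T^7·[a_1, a_0]ᵀ.
T^7 = [[896, 656], [328, 240]], giving [a_8, a_7]ᵀ = [[3104], [1136]].

3104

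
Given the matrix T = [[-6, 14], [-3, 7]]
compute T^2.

T² = T (a projection; rank 1, trace 1), so T^2 = T.

[[-6, 14], [-3, 7]]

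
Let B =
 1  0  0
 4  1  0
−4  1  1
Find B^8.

B = I + N where N = [[0, 0, 0], [4, 0, 0], [−4, 1, 0]] is strictly lower-triangular, so N^3 = 0.
(I + N)^8 = I + 8·N + 28·N^2 = [[1, 0, 0], [32, 1, 0], [80, 8, 1]].

[[1, 0, 0], [32, 1, 0], [80, 8, 1]]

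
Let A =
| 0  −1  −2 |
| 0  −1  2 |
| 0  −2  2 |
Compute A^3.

A^2 = [[0, 5, −6], [0, −3, 2], [0, −2, 0]]
A^3 = [[0, 7, −2], [0, −1, −2], [0, 2, −4]]

[[0, 7, −2], [0, −1, −2], [0, 2, −4]]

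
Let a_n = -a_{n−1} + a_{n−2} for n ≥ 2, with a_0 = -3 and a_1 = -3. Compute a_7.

With companion matrix C = [[-1, 1], [1, 0]], [a_n, a_{n−1}]ᵀ = C·[a_{n−1}, a_{n−2}]ᵀ, so [a_7, a_6]ᵀ = C^6·[a_1, a_0]ᵀ.
C^6 = [[13, -8], [-8, 5]], giving [a_7, a_6]ᵀ = [[-15], [9]].

-15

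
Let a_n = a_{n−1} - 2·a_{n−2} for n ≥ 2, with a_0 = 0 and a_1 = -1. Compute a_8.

3

With companion matrix T = [[1, -2], [1, 0]], [a_n, a_{n−1}]ᵀ = T·[a_{n−1}, a_{n−2}]ᵀ, so [a_8, a_7]ᵀ = T^7·[a_1, a_0]ᵀ.
T^7 = [[-3, -14], [7, -10]], giving [a_8, a_7]ᵀ = [[3], [-7]].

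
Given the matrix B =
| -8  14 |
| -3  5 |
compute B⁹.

[[-3578, 7154], [-1533, 3065]]

tr B = -3 and det B = 2, so the characteristic polynomial is λ² − (-3)λ + (2) with roots -1 and -2.
Eigenvectors give P = [[2, 7], [1, 3]] with P⁻¹ = [[-3, 7], [1, -2]], and B = P·diag(-1, -2)·P⁻¹.
Then B⁹ = P·diag(-1, -512)·P⁻¹ = [[-2, -3584], [-1, -1536]] · [[-3, 7], [1, -2]] = [[-3578, 7154], [-1533, 3065]].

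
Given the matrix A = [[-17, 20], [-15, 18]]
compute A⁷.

tr A = 1 and det A = -6, so the characteristic polynomial is λ² − (1)λ + (-6) with roots 3 and -2.
Eigenvectors give P = [[1, 4], [1, 3]] with P⁻¹ = [[-3, 4], [1, -1]], and A = P·diag(3, -2)·P⁻¹.
Then A⁷ = P·diag(2187, -128)·P⁻¹ = [[2187, -512], [2187, -384]] · [[-3, 4], [1, -1]] = [[-7073, 9260], [-6945, 9132]].

[[-7073, 9260], [-6945, 9132]]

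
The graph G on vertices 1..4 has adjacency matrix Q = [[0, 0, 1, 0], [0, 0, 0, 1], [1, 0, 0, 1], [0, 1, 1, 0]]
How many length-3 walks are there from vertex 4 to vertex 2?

The number of length-3 walks from vertex 4 to vertex 2 is entry (4,2) of Q³, where Q is the adjacency matrix.
Q² = [[1, 0, 0, 1], [0, 1, 1, 0], [0, 1, 2, 0], [1, 0, 0, 2]]
Q³ = [[0, 1, 2, 0], [1, 0, 0, 2], [2, 0, 0, 3], [0, 2, 3, 0]]

2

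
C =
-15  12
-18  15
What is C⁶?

tr C = 0 and det C = -9, so the characteristic polynomial is λ² − (0)λ + (-9) with roots 3 and -3.
Eigenvectors give P = [[-2, 1], [-3, 1]] with P⁻¹ = [[1, -1], [3, -2]], and C = P·diag(3, -3)·P⁻¹.
Then C⁶ = P·diag(729, 729)·P⁻¹ = [[-1458, 729], [-2187, 729]] · [[1, -1], [3, -2]] = [[729, 0], [0, 729]].

[[729, 0], [0, 729]]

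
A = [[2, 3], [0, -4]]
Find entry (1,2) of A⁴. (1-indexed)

-120

A² = [[4, -6], [0, 16]]
A³ = [[8, 36], [0, -64]]
A⁴ = [[16, -120], [0, 256]]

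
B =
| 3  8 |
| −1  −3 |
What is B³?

[[3, 8], [−1, −3]]

B² = I (check: tr B = 0 and det B = −1), so B³ = B since 3 is odd.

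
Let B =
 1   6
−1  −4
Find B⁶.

[[−125, −378], [63, 190]]

tr B = −3 and det B = 2, so the characteristic polynomial is λ² − (−3)λ + (2) with roots −1 and −2.
Eigenvectors give P = [[3, 2], [−1, −1]] with P⁻¹ = [[1, 2], [−1, −3]], and B = P·diag(−1, −2)·P⁻¹.
Then B⁶ = P·diag(1, 64)·P⁻¹ = [[3, 128], [−1, −64]] · [[1, 2], [−1, −3]] = [[−125, −378], [63, 190]].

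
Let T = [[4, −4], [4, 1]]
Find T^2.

[[0, −20], [20, −15]]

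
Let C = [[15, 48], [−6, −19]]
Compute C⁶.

[[−5823, −17472], [2184, 6553]]

tr C = −4 and det C = 3, so the characteristic polynomial is λ² − (−4)λ + (3) with roots −3 and −1.
Eigenvectors give P = [[−8, 3], [3, −1]] with P⁻¹ = [[1, 3], [3, 8]], and C = P·diag(−3, −1)·P⁻¹.
Then C⁶ = P·diag(729, 1)·P⁻¹ = [[−5832, 3], [2187, −1]] · [[1, 3], [3, 8]] = [[−5823, −17472], [2184, 6553]].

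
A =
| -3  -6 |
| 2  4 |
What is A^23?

[[-3, -6], [2, 4]]

A² = A (a projection; rank 1, trace 1), so A^23 = A.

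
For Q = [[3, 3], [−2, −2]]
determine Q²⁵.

Q² = Q (a projection; rank 1, trace 1), so Q²⁵ = Q.

[[3, 3], [−2, −2]]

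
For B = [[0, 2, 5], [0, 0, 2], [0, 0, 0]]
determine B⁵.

[[0, 0, 0], [0, 0, 0], [0, 0, 0]]

B is strictly triangular, hence nilpotent: B³ = 0, so B⁵ = 0.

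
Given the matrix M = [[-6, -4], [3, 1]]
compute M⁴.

[[276, 260], [-195, -179]]

tr M = -5 and det M = 6, so the characteristic polynomial is λ² − (-5)λ + (6) with roots -3 and -2.
Eigenvectors give P = [[4, -1], [-3, 1]] with P⁻¹ = [[1, 1], [3, 4]], and M = P·diag(-3, -2)·P⁻¹.
Then M⁴ = P·diag(81, 16)·P⁻¹ = [[324, -16], [-243, 16]] · [[1, 1], [3, 4]] = [[276, 260], [-195, -179]].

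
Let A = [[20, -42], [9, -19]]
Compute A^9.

tr A = 1 and det A = -2, so the characteristic polynomial is λ² − (1)λ + (-2) with roots 2 and -1.
Eigenvectors give P = [[7, -2], [3, -1]] with P⁻¹ = [[1, -2], [3, -7]], and A = P·diag(2, -1)·P⁻¹.
Then A^9 = P·diag(512, -1)·P⁻¹ = [[3584, 2], [1536, 1]] · [[1, -2], [3, -7]] = [[3590, -7182], [1539, -3079]].

[[3590, -7182], [1539, -3079]]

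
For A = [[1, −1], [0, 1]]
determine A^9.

[[1, −9], [0, 1]]

A = I + N where N = [[0, −1], [0, 0]] is strictly upper-triangular, so N^2 = 0.
(I + N)^9 = I + 9·N = [[1, −9], [0, 1]].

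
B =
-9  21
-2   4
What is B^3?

tr B = -5 and det B = 6, so the characteristic polynomial is λ² − (-5)λ + (6) with roots -3 and -2.
Eigenvectors give P = [[-7, 3], [-2, 1]] with P⁻¹ = [[-1, 3], [-2, 7]], and B = P·diag(-3, -2)·P⁻¹.
Then B^3 = P·diag(-27, -8)·P⁻¹ = [[189, -24], [54, -8]] · [[-1, 3], [-2, 7]] = [[-141, 399], [-38, 106]].

[[-141, 399], [-38, 106]]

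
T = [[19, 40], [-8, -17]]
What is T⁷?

tr T = 2 and det T = -3, so the characteristic polynomial is λ² − (2)λ + (-3) with roots 3 and -1.
Eigenvectors give P = [[5, 2], [-2, -1]] with P⁻¹ = [[1, 2], [-2, -5]], and T = P·diag(3, -1)·P⁻¹.
Then T⁷ = P·diag(2187, -1)·P⁻¹ = [[10935, -2], [-4374, 1]] · [[1, 2], [-2, -5]] = [[10939, 21880], [-4376, -8753]].

[[10939, 21880], [-4376, -8753]]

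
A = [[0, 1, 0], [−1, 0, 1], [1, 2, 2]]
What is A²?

[[−1, 0, 1], [1, 1, 2], [0, 5, 6]]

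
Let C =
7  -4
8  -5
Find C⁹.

tr C = 2 and det C = -3, so the characteristic polynomial is λ² − (2)λ + (-3) with roots 3 and -1.
Eigenvectors give P = [[1, -1], [1, -2]] with P⁻¹ = [[2, -1], [1, -1]], and C = P·diag(3, -1)·P⁻¹.
Then C⁹ = P·diag(19683, -1)·P⁻¹ = [[19683, 1], [19683, 2]] · [[2, -1], [1, -1]] = [[39367, -19684], [39368, -19685]].

[[39367, -19684], [39368, -19685]]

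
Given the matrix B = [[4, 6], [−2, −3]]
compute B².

B² = B (a projection; rank 1, trace 1), so B² = B.

[[4, 6], [−2, −3]]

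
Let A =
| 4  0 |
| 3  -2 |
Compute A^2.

[[16, 0], [6, 4]]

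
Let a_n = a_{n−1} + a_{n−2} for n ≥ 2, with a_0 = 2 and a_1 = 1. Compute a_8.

47

With companion matrix T = [[1, 1], [1, 0]], [a_n, a_{n−1}]ᵀ = T·[a_{n−1}, a_{n−2}]ᵀ, so [a_8, a_7]ᵀ = T⁷·[a_1, a_0]ᵀ.
T⁷ = [[21, 13], [13, 8]], giving [a_8, a_7]ᵀ = [[47], [29]].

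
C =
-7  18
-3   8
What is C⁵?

[[-67, 198], [-33, 98]]

tr C = 1 and det C = -2, so the characteristic polynomial is λ² − (1)λ + (-2) with roots 2 and -1.
Eigenvectors give P = [[-2, -3], [-1, -1]] with P⁻¹ = [[1, -3], [-1, 2]], and C = P·diag(2, -1)·P⁻¹.
Then C⁵ = P·diag(32, -1)·P⁻¹ = [[-64, 3], [-32, 1]] · [[1, -3], [-1, 2]] = [[-67, 198], [-33, 98]].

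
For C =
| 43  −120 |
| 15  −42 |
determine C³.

[[307, −840], [105, −288]]

tr C = 1 and det C = −6, so the characteristic polynomial is λ² − (1)λ + (−6) with roots −2 and 3.
Eigenvectors give P = [[8, 3], [3, 1]] with P⁻¹ = [[−1, 3], [3, −8]], and C = P·diag(−2, 3)·P⁻¹.
Then C³ = P·diag(−8, 27)·P⁻¹ = [[−64, 81], [−24, 27]] · [[−1, 3], [3, −8]] = [[307, −840], [105, −288]].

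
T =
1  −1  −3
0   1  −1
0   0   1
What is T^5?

[[1, −5, −5], [0, 1, −5], [0, 0, 1]]

T = I + N where N = [[0, −1, −3], [0, 0, −1], [0, 0, 0]] is strictly upper-triangular, so N^3 = 0.
(I + N)^5 = I + 5·N + 10·N^2 = [[1, −5, −5], [0, 1, −5], [0, 0, 1]].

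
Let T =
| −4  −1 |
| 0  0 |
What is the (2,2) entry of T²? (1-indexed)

0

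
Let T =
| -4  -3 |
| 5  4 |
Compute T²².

[[1, 0], [0, 1]]

T² = I (check: tr T = 0 and det T = -1), so T²² = I since 22 is even.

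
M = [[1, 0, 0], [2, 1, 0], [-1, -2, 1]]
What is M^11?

M = I + N where N = [[0, 0, 0], [2, 0, 0], [-1, -2, 0]] is strictly lower-triangular, so N^3 = 0.
(I + N)^11 = I + 11·N + 55·N^2 = [[1, 0, 0], [22, 1, 0], [-231, -22, 1]].

[[1, 0, 0], [22, 1, 0], [-231, -22, 1]]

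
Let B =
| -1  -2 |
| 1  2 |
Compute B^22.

B² = B (a projection; rank 1, trace 1), so B^22 = B.

[[-1, -2], [1, 2]]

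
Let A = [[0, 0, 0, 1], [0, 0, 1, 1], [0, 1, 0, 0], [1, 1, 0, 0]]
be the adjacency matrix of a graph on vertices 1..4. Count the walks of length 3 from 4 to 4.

0

The number of length-3 walks from vertex 4 to vertex 4 is entry (4,4) of A³, where A is the adjacency matrix.
A² = [[1, 1, 0, 0], [1, 2, 0, 0], [0, 0, 1, 1], [0, 0, 1, 2]]
A³ = [[0, 0, 1, 2], [0, 0, 2, 3], [1, 2, 0, 0], [2, 3, 0, 0]]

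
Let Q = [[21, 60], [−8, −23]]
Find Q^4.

tr Q = −2 and det Q = −3, so the characteristic polynomial is λ² − (−2)λ + (−3) with roots −3 and 1.
Eigenvectors give P = [[5, 3], [−2, −1]] with P⁻¹ = [[−1, −3], [2, 5]], and Q = P·diag(−3, 1)·P⁻¹.
Then Q^4 = P·diag(81, 1)·P⁻¹ = [[405, 3], [−162, −1]] · [[−1, −3], [2, 5]] = [[−399, −1200], [160, 481]].

[[−399, −1200], [160, 481]]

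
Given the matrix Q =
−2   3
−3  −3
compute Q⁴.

Q² = [[−5, −15], [15, 0]]
Q³ = [[55, 30], [−30, 45]]
Q⁴ = [[−200, 75], [−75, −225]]

[[−200, 75], [−75, −225]]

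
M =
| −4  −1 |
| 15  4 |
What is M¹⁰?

M² = I (check: tr M = 0 and det M = −1), so M¹⁰ = I since 10 is even.

[[1, 0], [0, 1]]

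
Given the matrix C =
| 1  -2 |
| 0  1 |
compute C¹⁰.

[[1, -20], [0, 1]]

C = I + N where N = [[0, -2], [0, 0]] is strictly upper-triangular, so N² = 0.
(I + N)¹⁰ = I + 10·N = [[1, -20], [0, 1]].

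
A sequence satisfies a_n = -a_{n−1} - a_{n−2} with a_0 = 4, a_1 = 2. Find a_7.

2

With companion matrix B = [[-1, -1], [1, 0]], [a_n, a_{n−1}]ᵀ = B·[a_{n−1}, a_{n−2}]ᵀ, so [a_7, a_6]ᵀ = B⁶·[a_1, a_0]ᵀ.
B⁶ = [[1, 0], [0, 1]], giving [a_7, a_6]ᵀ = [[2], [4]].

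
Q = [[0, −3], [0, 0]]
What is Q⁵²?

[[0, 0], [0, 0]]

Q is strictly triangular, hence nilpotent: Q² = 0, so Q⁵² = 0.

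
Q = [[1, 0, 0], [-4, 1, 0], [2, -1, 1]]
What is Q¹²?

[[1, 0, 0], [-48, 1, 0], [288, -12, 1]]

Q = I + N where N = [[0, 0, 0], [-4, 0, 0], [2, -1, 0]] is strictly lower-triangular, so N³ = 0.
(I + N)¹² = I + 12·N + 66·N² = [[1, 0, 0], [-48, 1, 0], [288, -12, 1]].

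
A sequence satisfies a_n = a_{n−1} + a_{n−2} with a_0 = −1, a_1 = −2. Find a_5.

−13

With companion matrix B = [[1, 1], [1, 0]], [a_n, a_{n−1}]ᵀ = B·[a_{n−1}, a_{n−2}]ᵀ, so [a_5, a_4]ᵀ = B⁴·[a_1, a_0]ᵀ.
B⁴ = [[5, 3], [3, 2]], giving [a_5, a_4]ᵀ = [[−13], [−8]].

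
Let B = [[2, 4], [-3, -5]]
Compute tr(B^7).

tr B = -3 and det B = 2, so the characteristic polynomial is λ² − (-3)λ + (2) with roots -2 and -1.
Eigenvectors give P = [[-1, -4], [1, 3]] with P⁻¹ = [[3, 4], [-1, -1]], and B = P·diag(-2, -1)·P⁻¹.
Then B^7 = P·diag(-128, -1)·P⁻¹ = [[128, 4], [-128, -3]] · [[3, 4], [-1, -1]] = [[380, 508], [-381, -509]].

-129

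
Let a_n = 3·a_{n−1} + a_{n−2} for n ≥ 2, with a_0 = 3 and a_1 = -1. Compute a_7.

-109

With companion matrix C = [[3, 1], [1, 0]], [a_n, a_{n−1}]ᵀ = C·[a_{n−1}, a_{n−2}]ᵀ, so [a_7, a_6]ᵀ = C⁶·[a_1, a_0]ᵀ.
C⁶ = [[1189, 360], [360, 109]], giving [a_7, a_6]ᵀ = [[-109], [-33]].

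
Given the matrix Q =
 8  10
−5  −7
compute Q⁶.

[[1394, 1330], [−665, −601]]

tr Q = 1 and det Q = −6, so the characteristic polynomial is λ² − (1)λ + (−6) with roots 3 and −2.
Eigenvectors give P = [[2, 1], [−1, −1]] with P⁻¹ = [[1, 1], [−1, −2]], and Q = P·diag(3, −2)·P⁻¹.
Then Q⁶ = P·diag(729, 64)·P⁻¹ = [[1458, 64], [−729, −64]] · [[1, 1], [−1, −2]] = [[1394, 1330], [−665, −601]].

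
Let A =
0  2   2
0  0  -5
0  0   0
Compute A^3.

A is strictly triangular, hence nilpotent: A^3 = 0, so A^3 = 0.

[[0, 0, 0], [0, 0, 0], [0, 0, 0]]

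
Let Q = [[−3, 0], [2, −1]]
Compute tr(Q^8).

6562

tr Q = −4 and det Q = 3, so the characteristic polynomial is λ² − (−4)λ + (3) with roots −3 and −1.
Eigenvectors give P = [[−1, 0], [1, 1]] with P⁻¹ = [[−1, 0], [1, 1]], and Q = P·diag(−3, −1)·P⁻¹.
Then Q^8 = P·diag(6561, 1)·P⁻¹ = [[−6561, 0], [6561, 1]] · [[−1, 0], [1, 1]] = [[6561, 0], [−6560, 1]].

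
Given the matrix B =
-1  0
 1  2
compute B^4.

B^2 = [[1, 0], [1, 4]]
B^3 = [[-1, 0], [3, 8]]
B^4 = [[1, 0], [5, 16]]

[[1, 0], [5, 16]]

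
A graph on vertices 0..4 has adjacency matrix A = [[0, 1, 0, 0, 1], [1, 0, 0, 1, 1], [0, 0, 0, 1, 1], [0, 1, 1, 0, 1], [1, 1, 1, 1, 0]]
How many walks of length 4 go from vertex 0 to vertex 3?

14

The number of length-4 walks from vertex 0 to vertex 3 is entry (0,3) of A⁴, where A is the adjacency matrix.
A² = [[2, 1, 1, 2, 1], [1, 3, 2, 1, 2], [1, 2, 2, 1, 1], [2, 1, 1, 3, 2], [1, 2, 1, 2, 4]]
A³ = [[2, 5, 3, 3, 6], [5, 4, 3, 7, 7], [3, 3, 2, 5, 6], [3, 7, 5, 4, 7], [6, 7, 6, 7, 6]]
A⁴ = [[11, 11, 9, 14, 13], [11, 19, 14, 14, 19], [9, 14, 11, 11, 13], [14, 14, 11, 19, 19], [13, 19, 13, 19, 26]]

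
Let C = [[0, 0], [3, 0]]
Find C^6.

[[0, 0], [0, 0]]

C is strictly triangular, hence nilpotent: C^2 = 0, so C^6 = 0.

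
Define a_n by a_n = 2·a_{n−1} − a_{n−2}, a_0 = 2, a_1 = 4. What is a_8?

With companion matrix A = [[2, −1], [1, 0]], [a_n, a_{n−1}]ᵀ = A·[a_{n−1}, a_{n−2}]ᵀ, so [a_8, a_7]ᵀ = A⁷·[a_1, a_0]ᵀ.
A⁷ = [[8, −7], [7, −6]], giving [a_8, a_7]ᵀ = [[18], [16]].

18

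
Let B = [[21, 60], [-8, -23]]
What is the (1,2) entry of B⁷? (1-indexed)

32820

tr B = -2 and det B = -3, so the characteristic polynomial is λ² − (-2)λ + (-3) with roots 1 and -3.
Eigenvectors give P = [[-3, -5], [1, 2]] with P⁻¹ = [[-2, -5], [1, 3]], and B = P·diag(1, -3)·P⁻¹.
Then B⁷ = P·diag(1, -2187)·P⁻¹ = [[-3, 10935], [1, -4374]] · [[-2, -5], [1, 3]] = [[10941, 32820], [-4376, -13127]].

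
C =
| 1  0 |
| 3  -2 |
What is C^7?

[[1, 0], [129, -128]]

tr C = -1 and det C = -2, so the characteristic polynomial is λ² − (-1)λ + (-2) with roots 1 and -2.
Eigenvectors give P = [[1, 0], [1, 1]] with P⁻¹ = [[1, 0], [-1, 1]], and C = P·diag(1, -2)·P⁻¹.
Then C^7 = P·diag(1, -128)·P⁻¹ = [[1, 0], [1, -128]] · [[1, 0], [-1, 1]] = [[1, 0], [129, -128]].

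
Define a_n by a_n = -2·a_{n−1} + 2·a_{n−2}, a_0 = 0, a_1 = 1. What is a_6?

-120

With companion matrix A = [[-2, 2], [1, 0]], [a_n, a_{n−1}]ᵀ = A·[a_{n−1}, a_{n−2}]ᵀ, so [a_6, a_5]ᵀ = A^5·[a_1, a_0]ᵀ.
A^5 = [[-120, 88], [44, -32]], giving [a_6, a_5]ᵀ = [[-120], [44]].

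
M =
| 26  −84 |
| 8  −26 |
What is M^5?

[[416, −1344], [128, −416]]

tr M = 0 and det M = −4, so the characteristic polynomial is λ² − (0)λ + (−4) with roots −2 and 2.
Eigenvectors give P = [[3, −7], [1, −2]] with P⁻¹ = [[−2, 7], [−1, 3]], and M = P·diag(−2, 2)·P⁻¹.
Then M^5 = P·diag(−32, 32)·P⁻¹ = [[−96, −224], [−32, −64]] · [[−2, 7], [−1, 3]] = [[416, −1344], [128, −416]].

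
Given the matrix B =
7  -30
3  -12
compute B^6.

[[-5921, 19950], [-1995, 6714]]

tr B = -5 and det B = 6, so the characteristic polynomial is λ² − (-5)λ + (6) with roots -2 and -3.
Eigenvectors give P = [[-10, 3], [-3, 1]] with P⁻¹ = [[-1, 3], [-3, 10]], and B = P·diag(-2, -3)·P⁻¹.
Then B^6 = P·diag(64, 729)·P⁻¹ = [[-640, 2187], [-192, 729]] · [[-1, 3], [-3, 10]] = [[-5921, 19950], [-1995, 6714]].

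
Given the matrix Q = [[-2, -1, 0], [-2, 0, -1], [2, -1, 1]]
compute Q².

[[6, 2, 1], [2, 3, -1], [0, -3, 2]]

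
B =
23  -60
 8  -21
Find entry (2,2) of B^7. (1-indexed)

tr B = 2 and det B = -3, so the characteristic polynomial is λ² − (2)λ + (-3) with roots -1 and 3.
Eigenvectors give P = [[-5, -3], [-2, -1]] with P⁻¹ = [[1, -3], [-2, 5]], and B = P·diag(-1, 3)·P⁻¹.
Then B^7 = P·diag(-1, 2187)·P⁻¹ = [[5, -6561], [2, -2187]] · [[1, -3], [-2, 5]] = [[13127, -32820], [4376, -10941]].

-10941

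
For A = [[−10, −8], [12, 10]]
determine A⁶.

[[64, 0], [0, 64]]

tr A = 0 and det A = −4, so the characteristic polynomial is λ² − (0)λ + (−4) with roots −2 and 2.
Eigenvectors give P = [[−1, −2], [1, 3]] with P⁻¹ = [[−3, −2], [1, 1]], and A = P·diag(−2, 2)·P⁻¹.
Then A⁶ = P·diag(64, 64)·P⁻¹ = [[−64, −128], [64, 192]] · [[−3, −2], [1, 1]] = [[64, 0], [0, 64]].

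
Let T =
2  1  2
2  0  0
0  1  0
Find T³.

T² = [[6, 4, 4], [4, 2, 4], [2, 0, 0]]
T³ = [[20, 10, 12], [12, 8, 8], [4, 2, 4]]

[[20, 10, 12], [12, 8, 8], [4, 2, 4]]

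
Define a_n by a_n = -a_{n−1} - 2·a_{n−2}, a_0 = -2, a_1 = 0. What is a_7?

-20

With companion matrix Q = [[-1, -2], [1, 0]], [a_n, a_{n−1}]ᵀ = Q·[a_{n−1}, a_{n−2}]ᵀ, so [a_7, a_6]ᵀ = Q^6·[a_1, a_0]ᵀ.
Q^6 = [[7, 10], [-5, 2]], giving [a_7, a_6]ᵀ = [[-20], [-4]].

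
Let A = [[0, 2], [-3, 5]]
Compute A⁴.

[[-114, 130], [-195, 211]]

tr A = 5 and det A = 6, so the characteristic polynomial is λ² − (5)λ + (6) with roots 2 and 3.
Eigenvectors give P = [[1, -2], [1, -3]] with P⁻¹ = [[3, -2], [1, -1]], and A = P·diag(2, 3)·P⁻¹.
Then A⁴ = P·diag(16, 81)·P⁻¹ = [[16, -162], [16, -243]] · [[3, -2], [1, -1]] = [[-114, 130], [-195, 211]].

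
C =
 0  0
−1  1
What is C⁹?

C² = C (a projection; rank 1, trace 1), so C⁹ = C.

[[0, 0], [−1, 1]]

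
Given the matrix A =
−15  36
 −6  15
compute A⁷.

[[−10935, 26244], [−4374, 10935]]

tr A = 0 and det A = −9, so the characteristic polynomial is λ² − (0)λ + (−9) with roots −3 and 3.
Eigenvectors give P = [[−3, 2], [−1, 1]] with P⁻¹ = [[−1, 2], [−1, 3]], and A = P·diag(−3, 3)·P⁻¹.
Then A⁷ = P·diag(−2187, 2187)·P⁻¹ = [[6561, 4374], [2187, 2187]] · [[−1, 2], [−1, 3]] = [[−10935, 26244], [−4374, 10935]].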